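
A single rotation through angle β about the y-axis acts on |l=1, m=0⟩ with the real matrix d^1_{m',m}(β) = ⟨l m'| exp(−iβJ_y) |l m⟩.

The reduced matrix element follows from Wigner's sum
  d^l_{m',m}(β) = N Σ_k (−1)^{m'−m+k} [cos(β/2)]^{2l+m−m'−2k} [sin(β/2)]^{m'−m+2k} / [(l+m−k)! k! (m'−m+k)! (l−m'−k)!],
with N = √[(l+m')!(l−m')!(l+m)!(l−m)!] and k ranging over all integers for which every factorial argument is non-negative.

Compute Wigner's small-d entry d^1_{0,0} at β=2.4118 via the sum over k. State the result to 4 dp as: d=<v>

d=-0.7453

d^1_{0,0}(β=2.4118) via Wigner's sum:
With c≡cos(β/2)=0.356852 and s≡sin(β/2)=0.934161, N=[1·1·1·1]^{1/2}=1.000000
Admissible k: 0..1 (factorial args all ≥0)
  k=0: (−1)^0·1.0000/(1)·0.3569^2·0.9342^0 = +0.127344
  k=1: (−1)^1·1.0000/(1)·0.3569^0·0.9342^2 = -0.872656
d^1_{0,0}(2.4118) = +0.127344 -0.872656 = -0.745313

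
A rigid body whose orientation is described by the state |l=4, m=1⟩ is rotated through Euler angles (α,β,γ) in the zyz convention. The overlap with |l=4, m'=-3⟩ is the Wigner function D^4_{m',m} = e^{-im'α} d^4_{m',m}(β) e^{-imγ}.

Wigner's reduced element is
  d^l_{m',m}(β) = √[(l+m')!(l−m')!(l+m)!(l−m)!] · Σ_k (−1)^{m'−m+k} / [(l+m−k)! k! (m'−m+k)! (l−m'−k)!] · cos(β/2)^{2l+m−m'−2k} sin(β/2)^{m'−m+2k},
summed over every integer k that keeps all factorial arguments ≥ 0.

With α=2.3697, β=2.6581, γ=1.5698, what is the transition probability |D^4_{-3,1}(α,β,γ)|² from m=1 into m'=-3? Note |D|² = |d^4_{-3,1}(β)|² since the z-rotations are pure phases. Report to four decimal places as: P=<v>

P=0.1173

D^4_{-3,1}(2.3697,2.6581,1.5698) = e^{-i·-3·2.3697}·d^4_{-3,1}(2.6581)·e^{-i·1·1.5698}. Compute d first:
Half-angle: c=0.239399, s=0.970921. N=√(1·5040·120·6)=1904.940944
Admissible k: 4..5 (factorial args all ≥0)
  k=4: (−1)^0·1904.9409/(144)·0.2394^4·0.9709^4 = +0.038614
  k=5: (−1)^1·1904.9409/(240)·0.2394^2·0.9709^6 = -0.381081
d^4_{-3,1}(2.6581) = +0.038614 -0.381081 = -0.342468
|D^4_{-3,1}|² = |d^4_{-3,1}(β)|² = (-0.342468)² = 0.117284 (the z-rotation phases have unit modulus)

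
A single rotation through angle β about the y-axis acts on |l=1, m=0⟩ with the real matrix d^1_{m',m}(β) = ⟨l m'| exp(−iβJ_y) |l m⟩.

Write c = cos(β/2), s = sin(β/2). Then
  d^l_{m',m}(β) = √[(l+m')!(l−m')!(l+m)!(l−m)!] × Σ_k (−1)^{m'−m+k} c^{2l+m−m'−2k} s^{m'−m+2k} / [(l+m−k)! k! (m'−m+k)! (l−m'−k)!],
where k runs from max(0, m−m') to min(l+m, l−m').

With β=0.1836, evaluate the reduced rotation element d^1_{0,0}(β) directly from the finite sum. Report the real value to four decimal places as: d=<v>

d^1_{0,0}(β=0.1836) via Wigner's sum:
c=cos(0.1836/2)=0.995789, s=sin(0.1836/2)=0.091671; N=√[1·1·1·1]=1.000000
Admissible k: 0..1 (factorial args all ≥0)
  k=0: (−1)^0·1.0000/(1)·0.9958^2·0.0917^0 = +0.991596
  k=1: (−1)^1·1.0000/(1)·0.9958^0·0.0917^2 = -0.008404
d^1_{0,0}(0.1836) = +0.991596 -0.008404 = +0.983193

d=0.9832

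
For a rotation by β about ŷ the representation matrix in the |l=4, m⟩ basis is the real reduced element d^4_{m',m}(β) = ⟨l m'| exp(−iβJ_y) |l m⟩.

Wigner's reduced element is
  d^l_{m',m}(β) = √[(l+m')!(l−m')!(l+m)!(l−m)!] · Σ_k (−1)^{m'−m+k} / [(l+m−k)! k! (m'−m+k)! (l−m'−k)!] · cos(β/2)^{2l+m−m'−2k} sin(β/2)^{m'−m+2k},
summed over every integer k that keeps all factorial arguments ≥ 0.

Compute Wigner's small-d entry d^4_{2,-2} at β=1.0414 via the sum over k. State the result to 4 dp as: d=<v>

d^4_{2,-2}(β=1.0414) via Wigner's sum:
c=cos(1.0414/2)=0.867471, s=sin(1.0414/2)=0.497487; N=√[720·2·2·720]=1440.000000
k: max(0,(-2)−(2))=0 … min(4+(-2),4−(2))=2
  k=0: (−1)^4·1440.0000/(96)·0.8675^4·0.4975^4 = +0.520284
  k=1: (−1)^5·1440.0000/(120)·0.8675^2·0.4975^6 = -0.136894
  k=2: (−1)^6·1440.0000/(1440)·0.8675^0·0.4975^8 = +0.003752
d^4_{2,-2}(1.0414) = +0.520284 -0.136894 +0.003752 = +0.387142

d=0.3871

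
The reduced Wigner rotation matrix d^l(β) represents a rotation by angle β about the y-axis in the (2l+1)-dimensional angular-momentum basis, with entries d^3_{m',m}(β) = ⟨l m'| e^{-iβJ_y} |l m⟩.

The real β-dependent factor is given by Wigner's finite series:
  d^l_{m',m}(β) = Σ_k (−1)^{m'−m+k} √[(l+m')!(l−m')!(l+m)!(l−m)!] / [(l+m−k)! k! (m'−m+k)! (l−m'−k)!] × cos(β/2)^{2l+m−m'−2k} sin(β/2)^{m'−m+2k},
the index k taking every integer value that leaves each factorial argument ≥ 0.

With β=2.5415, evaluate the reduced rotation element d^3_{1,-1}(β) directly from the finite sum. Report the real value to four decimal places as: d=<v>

d^3_{1,-1}(β=2.5415) via Wigner's sum:
With c≡cos(β/2)=0.295564 and s≡sin(β/2)=0.955323, N=[24·2·2·24]^{1/2}=48.000000
The bounds max(0,m−m')=0 and min(l+m,l−m')=2 give 3 terms
  k=0: (−1)^2·48.0000/(8)·0.2956^4·0.9553^2 = +0.041789
  k=1: (−1)^3·48.0000/(6)·0.2956^2·0.9553^4 = -0.582097
  k=2: (−1)^4·48.0000/(48)·0.2956^0·0.9553^6 = +0.760153
d^3_{1,-1}(2.5415) = +0.041789 -0.582097 +0.760153 = +0.219845

d=0.2198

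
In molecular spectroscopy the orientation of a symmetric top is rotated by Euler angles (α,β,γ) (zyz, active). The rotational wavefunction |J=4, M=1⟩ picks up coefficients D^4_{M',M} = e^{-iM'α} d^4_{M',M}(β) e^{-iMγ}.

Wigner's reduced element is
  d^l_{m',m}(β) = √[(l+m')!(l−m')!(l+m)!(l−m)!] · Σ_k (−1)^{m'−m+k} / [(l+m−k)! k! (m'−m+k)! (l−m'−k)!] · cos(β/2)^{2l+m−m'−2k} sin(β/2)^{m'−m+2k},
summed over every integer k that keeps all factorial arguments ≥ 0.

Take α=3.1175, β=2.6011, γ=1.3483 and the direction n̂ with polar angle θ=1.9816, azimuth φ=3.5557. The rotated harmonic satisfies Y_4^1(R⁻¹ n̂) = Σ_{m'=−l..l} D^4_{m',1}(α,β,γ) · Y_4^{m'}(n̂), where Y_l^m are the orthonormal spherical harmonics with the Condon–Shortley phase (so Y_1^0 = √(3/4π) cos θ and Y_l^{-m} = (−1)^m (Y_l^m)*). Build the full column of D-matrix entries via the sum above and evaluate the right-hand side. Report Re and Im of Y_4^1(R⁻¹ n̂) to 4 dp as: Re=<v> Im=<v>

Re=-0.1117 Im=-0.2419

Need the full column D^4_{m',1} for m'=−4..4 at α=3.1175, β=2.6011, γ=1.3483.
cos(β/2)=0.266969, sin(β/2)=0.963705
d^4_{-4,1}: single k=5 term ⇒ +0.118358;  D = +0.014888-0.117418i
d^4_{-3,1}: k∈[4..5] ⇒ +0.057961 -0.453165 = -0.395204;  D = +0.059144-0.390753i
d^4_{-2,1}: k∈[3..5] ⇒ +0.017165 -0.335513 +0.874392 = +0.556045;  D = +0.096435-0.547618i
d^4_{-1,1}: k∈[2..5] ⇒ +0.003362 -0.131444 +0.856402 -0.743967 = -0.015646;  D = +0.003084-0.015340i
d^4_{0,1}: k∈[1..4] ⇒ +0.000417 -0.032569 +0.424394 -0.921690 = -0.529449;  D = -0.116831+0.516397i
d^4_{1,1}: k∈[0..3] ⇒ +0.000026 -0.005044 +0.131444 -0.570934 = -0.444508;  D = +0.108503-0.431062i
d^4_{2,1}: k∈[0..2] ⇒ -0.000395 +0.025748 -0.223675 = -0.198322;  D = -0.053029+0.191101i
d^4_{3,1}: k∈[0..1] ⇒ +0.002669 -0.057961 = -0.055292;  D = +0.016064-0.052908i
d^4_{4,1}: single k=0 term ⇒ -0.009083;  D = -0.002847+0.008625i
Y_4^{m'}(θ=1.9816,φ=3.5557) and Σ D·Y over m':
  (+0.0149-0.1174i)·(-0.0267-0.3115i)  (+0.0591-0.3908i)·(+0.1243-0.3646i)  (+0.0964-0.5476i)·(+0.0221-0.0241i)  (+0.0031-0.0153i)·(-0.2987+0.1313i)  (-0.1168+0.5164i)·(-0.0946+0.0000i)  (+0.1085-0.4311i)·(+0.2987+0.1313i)  (-0.0530+0.1911i)·(+0.0221+0.0241i)  (+0.0161-0.0529i)·(-0.1243-0.3646i)  (-0.0028+0.0086i)·(-0.0267+0.3115i)
Y_4^1(R⁻¹ n̂) = -0.111685-0.241871i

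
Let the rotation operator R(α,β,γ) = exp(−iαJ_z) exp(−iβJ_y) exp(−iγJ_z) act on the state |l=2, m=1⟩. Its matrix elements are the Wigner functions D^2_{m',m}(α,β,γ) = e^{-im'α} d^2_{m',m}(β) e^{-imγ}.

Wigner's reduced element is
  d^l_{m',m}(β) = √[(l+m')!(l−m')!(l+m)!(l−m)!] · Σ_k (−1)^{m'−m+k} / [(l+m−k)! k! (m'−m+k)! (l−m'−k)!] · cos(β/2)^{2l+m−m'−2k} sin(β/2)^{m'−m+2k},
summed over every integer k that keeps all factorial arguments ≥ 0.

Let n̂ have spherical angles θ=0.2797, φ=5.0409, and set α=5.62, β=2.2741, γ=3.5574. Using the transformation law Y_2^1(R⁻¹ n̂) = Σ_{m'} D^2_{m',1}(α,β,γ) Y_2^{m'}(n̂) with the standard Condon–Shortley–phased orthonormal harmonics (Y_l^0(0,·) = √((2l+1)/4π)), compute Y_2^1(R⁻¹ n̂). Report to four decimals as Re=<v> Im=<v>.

Need the full column D^2_{m',1} for m'=−2..2 at α=5.62, β=2.2741, γ=3.5574.
cos(β/2)=0.420273, sin(β/2)=0.907398
d^2_{-2,1}: single k=3 term ⇒ +0.627993;  D = +0.107100+0.618793i
d^2_{-1,1}: k∈[2..3] ⇒ +0.436295 -0.677939 = -0.241644;  D = +0.114108-0.213005i
d^2_{0,1}: k∈[1..2] ⇒ +0.164994 -0.769131 = -0.604137;  D = +0.552659-0.244028i
d^2_{1,1}: k∈[0..1] ⇒ +0.031198 -0.436295 = -0.405097;  D = +0.392765+0.099193i
d^2_{2,1}: single k=0 term ⇒ -0.134717;  D = +0.082622+0.106406i
Y_2^{m'}(θ=0.2797,φ=5.0409) and Σ D·Y over m':
  (+0.1071+0.6188i)·(-0.0233+0.0180i)  (+0.1141-0.2130i)·(+0.0661+0.1940i)  (+0.5527-0.2440i)·(+0.5587+0.0000i)  (+0.3928+0.0992i)·(-0.0661+0.1940i)  (+0.0826+0.1064i)·(-0.0233-0.0180i)
Y_2^1(R⁻¹ n̂) = +0.298773-0.075098i

Re=0.2988 Im=-0.0751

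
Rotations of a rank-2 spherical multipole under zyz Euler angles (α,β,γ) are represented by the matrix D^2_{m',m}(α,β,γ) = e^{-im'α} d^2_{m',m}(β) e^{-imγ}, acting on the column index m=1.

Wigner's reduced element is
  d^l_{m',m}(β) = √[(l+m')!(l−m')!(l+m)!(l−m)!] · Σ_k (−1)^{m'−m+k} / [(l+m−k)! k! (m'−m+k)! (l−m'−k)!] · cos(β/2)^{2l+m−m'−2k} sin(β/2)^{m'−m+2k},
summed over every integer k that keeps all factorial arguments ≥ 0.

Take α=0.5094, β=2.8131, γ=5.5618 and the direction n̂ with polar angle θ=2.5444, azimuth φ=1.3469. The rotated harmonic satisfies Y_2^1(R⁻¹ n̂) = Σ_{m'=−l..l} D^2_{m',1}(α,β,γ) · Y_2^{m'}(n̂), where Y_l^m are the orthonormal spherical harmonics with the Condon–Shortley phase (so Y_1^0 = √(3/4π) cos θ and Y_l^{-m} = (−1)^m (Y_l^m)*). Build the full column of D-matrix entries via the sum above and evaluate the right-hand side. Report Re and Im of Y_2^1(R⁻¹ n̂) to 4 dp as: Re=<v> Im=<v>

Need the full column D^2_{m',1} for m'=−2..2 at α=0.5094, β=2.8131, γ=5.5618.
cos(β/2)=0.163509, sin(β/2)=0.986542
d^2_{-2,1}: single k=3 term ⇒ +0.313991;  D = -0.052933+0.309498i
d^2_{-1,1}: k∈[2..3] ⇒ +0.078061 -0.947244 = -0.869183;  D = -0.289870-0.819423i
d^2_{0,1}: k∈[1..2] ⇒ +0.010564 -0.384559 = -0.373996;  D = -0.280830-0.246996i
d^2_{1,1}: k∈[0..1] ⇒ +0.000715 -0.078061 = -0.077346;  D = -0.075615-0.016274i
d^2_{2,1}: single k=0 term ⇒ -0.008625;  D = -0.008247+0.002528i
Y_2^{m'}(θ=2.5444,φ=1.3469) and Σ D·Y over m':
  (-0.0529+0.3095i)·(-0.1101-0.0529i)  (-0.2899-0.8194i)·(-0.0798+0.3503i)  (-0.2808-0.2470i)·(+0.3316+0.0000i)  (-0.0756-0.0163i)·(+0.0798+0.3503i)  (-0.0082+0.0025i)·(-0.1101+0.0529i)
Y_2^1(R⁻¹ n̂) = +0.239652-0.177851i

Re=0.2397 Im=-0.1779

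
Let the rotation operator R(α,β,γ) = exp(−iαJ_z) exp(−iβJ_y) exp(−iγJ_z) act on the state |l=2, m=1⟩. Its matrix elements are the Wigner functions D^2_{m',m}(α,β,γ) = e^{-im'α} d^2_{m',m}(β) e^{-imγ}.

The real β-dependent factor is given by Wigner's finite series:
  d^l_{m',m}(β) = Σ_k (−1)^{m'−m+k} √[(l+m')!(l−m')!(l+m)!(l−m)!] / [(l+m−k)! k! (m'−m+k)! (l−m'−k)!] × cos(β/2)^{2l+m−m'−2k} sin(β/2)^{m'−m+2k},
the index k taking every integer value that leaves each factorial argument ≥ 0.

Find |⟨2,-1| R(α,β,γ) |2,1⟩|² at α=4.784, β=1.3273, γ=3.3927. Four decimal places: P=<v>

P=0.3163

Split into d^2_{-1,1}(β=1.3273) × two z-phases.
Half-angle: c=0.787749, s=0.615996. N=√(1·6·6·1)=6.000000
k: max(0,(1)−(-1))=2 … min(2+(1),2−(-1))=3
  k=2: (−1)^0·6.0000/(2)·0.7877^2·0.6160^2 = +0.706404
  k=3: (−1)^1·6.0000/(6)·0.7877^0·0.6160^4 = -0.143983
d^2_{-1,1}(1.3273) = +0.706404 -0.143983 = +0.562421
|D^2_{-1,1}|² = |d^2_{-1,1}(β)|² = (+0.562421)² = 0.316317 (the z-rotation phases have unit modulus)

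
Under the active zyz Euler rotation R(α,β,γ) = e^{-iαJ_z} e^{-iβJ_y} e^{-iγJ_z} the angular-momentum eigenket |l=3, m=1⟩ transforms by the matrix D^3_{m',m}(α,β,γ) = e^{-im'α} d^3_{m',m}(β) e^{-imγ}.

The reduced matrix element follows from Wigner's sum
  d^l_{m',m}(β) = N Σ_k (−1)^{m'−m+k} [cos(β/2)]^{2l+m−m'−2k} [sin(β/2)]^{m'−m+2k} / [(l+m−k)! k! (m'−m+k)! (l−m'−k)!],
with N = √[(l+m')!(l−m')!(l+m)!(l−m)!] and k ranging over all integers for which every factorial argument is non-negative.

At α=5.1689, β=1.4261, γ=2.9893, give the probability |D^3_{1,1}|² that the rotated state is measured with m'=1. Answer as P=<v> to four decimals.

P=0.0928

First d^3_{1,1}(β=1.4261), then the phase factors e^{-i(1)α} and e^{-i(1)γ}:
With c≡cos(β/2)=0.756370 and s≡sin(β/2)=0.654144, N=[24·2·24·2]^{1/2}=48.000000
k: max(0,(1)−(1))=0 … min(3+(1),3−(1))=2
  k=0: (−1)^0·48.0000/(48)·0.7564^6·0.6541^0 = +0.187243
  k=1: (−1)^1·48.0000/(6)·0.7564^4·0.6541^2 = -1.120403
  k=2: (−1)^2·48.0000/(8)·0.7564^2·0.6541^4 = +0.628511
d^3_{1,1}(1.4261) = +0.187243 -1.120403 +0.628511 = -0.304648
|D^3_{1,1}|² = |d^3_{1,1}(β)|² = (-0.304648)² = 0.092811 (the z-rotation phases have unit modulus)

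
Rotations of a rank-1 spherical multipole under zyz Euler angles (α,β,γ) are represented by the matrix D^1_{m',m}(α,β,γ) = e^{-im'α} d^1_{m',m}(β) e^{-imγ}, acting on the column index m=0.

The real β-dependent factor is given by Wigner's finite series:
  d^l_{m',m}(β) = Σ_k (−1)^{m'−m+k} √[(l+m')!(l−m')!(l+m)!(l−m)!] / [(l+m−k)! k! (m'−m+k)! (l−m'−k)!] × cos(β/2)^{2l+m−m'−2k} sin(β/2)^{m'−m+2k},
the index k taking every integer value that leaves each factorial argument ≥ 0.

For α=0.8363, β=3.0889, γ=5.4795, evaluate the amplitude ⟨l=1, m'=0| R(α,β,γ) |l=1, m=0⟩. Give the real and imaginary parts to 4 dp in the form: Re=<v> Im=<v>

Re=-0.9986 Im=0.0000

D^1_{0,0}(0.8363,3.0889,5.4795) = e^{-i·0·0.8363}·d^1_{0,0}(3.0889)·e^{-i·0·5.4795}. Compute d first:
Half-angle: c=0.026343, s=0.999653. N=√(1·1·1·1)=1.000000
The bounds max(0,m−m')=0 and min(l+m,l−m')=1 give 2 terms
  k=0: (−1)^0·1.0000/(1)·0.0263^2·0.9997^0 = +0.000694
  k=1: (−1)^1·1.0000/(1)·0.0263^0·0.9997^2 = -0.999306
d^1_{0,0}(3.0889) = +0.000694 -0.999306 = -0.998612
Attach z-rotation phases: D = e^{-i(0)(0.8363)}·(-0.998612)·e^{-i(0)(5.4795)} = -0.998612+0.000000i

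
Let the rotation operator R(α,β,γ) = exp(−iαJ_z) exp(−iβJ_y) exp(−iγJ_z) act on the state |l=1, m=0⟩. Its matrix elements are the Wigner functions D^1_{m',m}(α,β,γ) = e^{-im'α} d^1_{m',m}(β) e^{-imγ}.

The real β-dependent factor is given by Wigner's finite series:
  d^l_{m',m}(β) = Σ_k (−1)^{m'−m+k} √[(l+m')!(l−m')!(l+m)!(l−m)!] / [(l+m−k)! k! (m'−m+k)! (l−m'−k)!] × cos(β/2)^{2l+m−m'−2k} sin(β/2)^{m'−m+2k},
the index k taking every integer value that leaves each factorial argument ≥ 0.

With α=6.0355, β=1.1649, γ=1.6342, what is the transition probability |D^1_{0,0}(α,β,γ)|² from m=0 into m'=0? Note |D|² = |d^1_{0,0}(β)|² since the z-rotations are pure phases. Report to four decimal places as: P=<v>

First d^1_{0,0}(β=1.1649), then the phase factors e^{-i(0)α} and e^{-i(0)γ}:
With c≡cos(β/2)=0.835117 and s≡sin(β/2)=0.550072, N=[1·1·1·1]^{1/2}=1.000000
The bounds max(0,m−m')=0 and min(l+m,l−m')=1 give 2 terms
  k=0: (−1)^0·1.0000/(1)·0.8351^2·0.5501^0 = +0.697421
  k=1: (−1)^1·1.0000/(1)·0.8351^0·0.5501^2 = -0.302579
d^1_{0,0}(1.1649) = +0.697421 -0.302579 = +0.394842
|D^1_{0,0}|² = |d^1_{0,0}(β)|² = (+0.394842)² = 0.155901 (the z-rotation phases have unit modulus)

P=0.1559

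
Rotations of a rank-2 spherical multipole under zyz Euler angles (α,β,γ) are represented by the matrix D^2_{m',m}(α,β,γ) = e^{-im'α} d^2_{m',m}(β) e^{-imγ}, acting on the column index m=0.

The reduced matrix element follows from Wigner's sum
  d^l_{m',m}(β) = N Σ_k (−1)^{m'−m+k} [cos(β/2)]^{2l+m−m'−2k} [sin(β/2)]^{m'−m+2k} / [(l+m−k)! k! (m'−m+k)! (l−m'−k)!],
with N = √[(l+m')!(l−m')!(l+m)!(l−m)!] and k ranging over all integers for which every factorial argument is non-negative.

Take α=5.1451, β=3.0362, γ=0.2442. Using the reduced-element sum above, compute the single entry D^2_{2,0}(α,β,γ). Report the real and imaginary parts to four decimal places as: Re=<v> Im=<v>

Re=-0.0044 Im=0.0052

First d^2_{2,0}(β=3.0362), then the phase factors e^{-i(2)α} and e^{-i(0)γ}:
Half-angle: c=0.052672, s=0.998612. N=√(24·1·2·2)=9.797959
The bounds max(0,m−m')=0 and min(l+m,l−m')=0 give 1 term
  k=0: (−1)^2·9.7980/(4)·0.0527^2·0.9986^2 = +0.006777
d^2_{2,0}(3.0362) = +0.006777
D = (-0.648319+0.761369i)·(+0.006777)·(+1.000000+0.000000i) = -0.004394+0.005160i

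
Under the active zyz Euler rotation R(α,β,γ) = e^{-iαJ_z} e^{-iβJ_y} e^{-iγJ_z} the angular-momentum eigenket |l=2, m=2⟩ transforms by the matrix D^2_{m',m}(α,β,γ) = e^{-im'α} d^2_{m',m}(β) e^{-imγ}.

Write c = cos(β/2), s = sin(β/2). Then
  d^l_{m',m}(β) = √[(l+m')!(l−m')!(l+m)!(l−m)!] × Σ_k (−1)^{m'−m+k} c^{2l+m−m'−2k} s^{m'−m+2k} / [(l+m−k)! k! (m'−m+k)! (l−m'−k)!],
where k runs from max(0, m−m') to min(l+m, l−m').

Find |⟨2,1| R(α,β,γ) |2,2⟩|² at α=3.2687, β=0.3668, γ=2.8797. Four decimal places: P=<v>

D^2_{1,2}(3.2687,0.3668,2.8797) = e^{-i·1·3.2687}·d^2_{1,2}(0.3668)·e^{-i·2·2.8797}. Compute d first:
c=cos(0.3668/2)=0.983229, s=sin(0.3668/2)=0.182374; N=√[6·1·24·1]=12.000000
The bounds max(0,m−m')=1 and min(l+m,l−m')=1 give 1 term
  k=1: (−1)^0·12.0000/(6)·0.9832^3·0.1824^1 = +0.346702
d^2_{1,2}(0.3668) = +0.346702
|D^2_{1,2}|² = |d^2_{1,2}(β)|² = (+0.346702)² = 0.120202 (the z-rotation phases have unit modulus)

P=0.1202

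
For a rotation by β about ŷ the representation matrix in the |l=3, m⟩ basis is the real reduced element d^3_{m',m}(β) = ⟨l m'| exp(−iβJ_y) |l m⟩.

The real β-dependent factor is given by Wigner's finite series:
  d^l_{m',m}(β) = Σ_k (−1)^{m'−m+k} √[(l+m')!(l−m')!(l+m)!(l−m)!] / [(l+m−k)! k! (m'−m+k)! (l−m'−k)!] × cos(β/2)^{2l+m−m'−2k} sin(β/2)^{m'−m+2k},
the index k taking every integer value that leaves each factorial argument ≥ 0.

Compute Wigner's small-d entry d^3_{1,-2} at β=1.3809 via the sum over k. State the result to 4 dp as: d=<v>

d^3_{1,-2}(β=1.3809) via Wigner's sum:
c=cos(1.3809/2)=0.770959, s=sin(1.3809/2)=0.636884; N=√[24·2·1·120]=75.894664
k: max(0,(-2)−(1))=0 … min(3+(-2),3−(1))=1
  k=0: (−1)^3·75.8947/(12)·0.7710^3·0.6369^3 = -0.748697
  k=1: (−1)^4·75.8947/(24)·0.7710^1·0.6369^5 = +0.255466
d^3_{1,-2}(1.3809) = -0.748697 +0.255466 = -0.493231

d=-0.4932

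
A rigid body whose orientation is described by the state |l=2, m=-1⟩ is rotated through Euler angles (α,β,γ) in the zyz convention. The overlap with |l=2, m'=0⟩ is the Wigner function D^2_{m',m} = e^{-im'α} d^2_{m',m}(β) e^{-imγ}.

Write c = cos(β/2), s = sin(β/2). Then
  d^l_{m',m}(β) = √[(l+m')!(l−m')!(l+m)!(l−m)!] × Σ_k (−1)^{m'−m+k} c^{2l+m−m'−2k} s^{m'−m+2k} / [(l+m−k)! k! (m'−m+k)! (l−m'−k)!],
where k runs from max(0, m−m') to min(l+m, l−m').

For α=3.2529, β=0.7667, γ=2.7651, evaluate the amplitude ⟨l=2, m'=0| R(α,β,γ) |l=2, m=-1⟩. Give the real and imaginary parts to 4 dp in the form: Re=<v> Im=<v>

First d^2_{0,-1}(β=0.7667), then the phase factors e^{-i(0)α} and e^{-i(-1)γ}:
c=cos(0.7667/2)=0.927417, s=sin(0.7667/2)=0.374029; N=√[2·2·1·6]=4.898979
The bounds max(0,m−m')=0 and min(l+m,l−m')=1 give 2 terms
  k=0: (−1)^1·4.8990/(2)·0.9274^3·0.3740^1 = -0.730813
  k=1: (−1)^2·4.8990/(2)·0.9274^1·0.3740^3 = +0.118869
d^2_{0,-1}(0.7667) = -0.730813 +0.118869 = -0.611944
D = (+1.000000+0.000000i)·(-0.611944)·(-0.929960+0.367661i) = +0.569084-0.224988i

Re=0.5691 Im=-0.2250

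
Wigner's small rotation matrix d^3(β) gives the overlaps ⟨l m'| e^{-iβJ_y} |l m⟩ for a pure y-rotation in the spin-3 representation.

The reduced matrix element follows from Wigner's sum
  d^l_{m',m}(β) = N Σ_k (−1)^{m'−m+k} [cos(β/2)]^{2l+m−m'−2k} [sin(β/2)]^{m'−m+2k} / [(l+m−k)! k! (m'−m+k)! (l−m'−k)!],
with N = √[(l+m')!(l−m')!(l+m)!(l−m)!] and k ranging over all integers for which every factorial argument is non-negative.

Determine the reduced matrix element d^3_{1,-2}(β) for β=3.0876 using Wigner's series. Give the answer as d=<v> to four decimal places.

d=0.0851

d^3_{1,-2}(β=3.0876) via Wigner's sum:
With c≡cos(β/2)=0.026993 and s≡sin(β/2)=0.999636, N=[24·2·1·120]^{1/2}=75.894664
k∈{0,1} keeps every argument non-negative
  k=0: (−1)^3·75.8947/(12)·0.0270^3·0.9996^3 = -0.000124
  k=1: (−1)^4·75.8947/(24)·0.0270^1·0.9996^5 = +0.085204
d^3_{1,-2}(3.0876) = -0.000124 +0.085204 = +0.085080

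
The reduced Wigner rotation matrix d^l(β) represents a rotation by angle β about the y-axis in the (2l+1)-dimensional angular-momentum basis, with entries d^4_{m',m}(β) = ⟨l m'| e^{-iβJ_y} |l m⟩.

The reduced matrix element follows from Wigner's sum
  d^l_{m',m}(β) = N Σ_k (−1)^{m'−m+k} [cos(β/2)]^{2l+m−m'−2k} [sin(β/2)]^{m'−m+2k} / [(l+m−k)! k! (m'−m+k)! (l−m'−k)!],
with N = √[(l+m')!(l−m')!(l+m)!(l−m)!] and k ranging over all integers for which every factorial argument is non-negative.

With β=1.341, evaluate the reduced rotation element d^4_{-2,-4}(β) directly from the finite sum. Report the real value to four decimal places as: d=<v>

d^4_{-2,-4}(β=1.341) via Wigner's sum:
With c≡cos(β/2)=0.783511 and s≡sin(β/2)=0.621378, N=[2·720·1·40320]^{1/2}=7619.763776
k: max(0,(-4)−(-2))=0 … min(4+(-4),4−(-2))=0
  k=0: (−1)^2·7619.7638/(1440)·0.7835^6·0.6214^2 = +0.472674
d^4_{-2,-4}(1.341) = +0.472674

d=0.4727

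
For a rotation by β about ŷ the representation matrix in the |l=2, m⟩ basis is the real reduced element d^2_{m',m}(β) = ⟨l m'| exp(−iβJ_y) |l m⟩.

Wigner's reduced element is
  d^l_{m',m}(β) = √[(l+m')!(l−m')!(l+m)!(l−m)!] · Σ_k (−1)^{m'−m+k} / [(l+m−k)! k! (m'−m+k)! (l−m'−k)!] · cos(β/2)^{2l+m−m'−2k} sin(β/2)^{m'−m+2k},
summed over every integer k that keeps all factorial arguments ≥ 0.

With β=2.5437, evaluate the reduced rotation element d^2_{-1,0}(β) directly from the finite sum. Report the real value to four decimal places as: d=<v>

d=-0.5698

d^2_{-1,0}(β=2.5437) via Wigner's sum:
With c≡cos(β/2)=0.294513 and s≡sin(β/2)=0.955647, N=[1·6·2·2]^{1/2}=4.898979
k∈{1,2} keeps every argument non-negative
  k=1: (−1)^0·4.8990/(2)·0.2945^3·0.9556^1 = +0.059798
  k=2: (−1)^1·4.8990/(2)·0.2945^1·0.9556^3 = -0.629613
d^2_{-1,0}(2.5437) = +0.059798 -0.629613 = -0.569815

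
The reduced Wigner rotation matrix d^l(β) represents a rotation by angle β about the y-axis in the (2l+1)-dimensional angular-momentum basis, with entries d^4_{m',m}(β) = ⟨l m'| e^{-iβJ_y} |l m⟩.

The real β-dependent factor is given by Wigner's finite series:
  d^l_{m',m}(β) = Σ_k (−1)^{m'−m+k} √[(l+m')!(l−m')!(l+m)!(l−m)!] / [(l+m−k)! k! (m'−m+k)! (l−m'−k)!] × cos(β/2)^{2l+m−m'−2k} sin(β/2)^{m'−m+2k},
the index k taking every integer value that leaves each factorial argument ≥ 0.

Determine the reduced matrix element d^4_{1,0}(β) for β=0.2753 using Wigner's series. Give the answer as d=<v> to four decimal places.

d^4_{1,0}(β=0.2753) via Wigner's sum:
c=cos(0.2753/2)=0.990541, s=sin(0.2753/2)=0.137216; N=√[120·6·24·24]=643.987578
The bounds max(0,m−m')=0 and min(l+m,l−m')=3 give 4 terms
  k=0: (−1)^1·643.9876/(144)·0.9905^7·0.1372^1 = -0.574152
  k=1: (−1)^2·643.9876/(24)·0.9905^5·0.1372^3 = +0.066106
  k=2: (−1)^3·643.9876/(24)·0.9905^3·0.1372^5 = -0.001269
  k=3: (−1)^4·643.9876/(144)·0.9905^1·0.1372^7 = +0.000004
d^4_{1,0}(0.2753) = -0.574152 +0.066106 -0.001269 +0.000004 = -0.509310

d=-0.5093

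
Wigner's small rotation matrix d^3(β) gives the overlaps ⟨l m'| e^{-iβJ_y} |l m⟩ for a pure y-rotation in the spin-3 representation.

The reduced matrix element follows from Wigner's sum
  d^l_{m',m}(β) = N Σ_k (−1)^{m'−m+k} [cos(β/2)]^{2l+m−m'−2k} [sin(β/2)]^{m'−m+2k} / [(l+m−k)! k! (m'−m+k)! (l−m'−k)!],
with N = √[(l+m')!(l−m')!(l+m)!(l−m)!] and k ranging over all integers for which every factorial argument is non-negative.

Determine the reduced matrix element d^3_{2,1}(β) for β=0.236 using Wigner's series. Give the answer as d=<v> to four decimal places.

d^3_{2,1}(β=0.236) via Wigner's sum:
c=cos(0.236/2)=0.993046, s=sin(0.236/2)=0.117726; N=√[120·1·24·2]=75.894664
k∈{0,1} keeps every argument non-negative
  k=0: (−1)^1·75.8947/(24)·0.9930^5·0.1177^1 = -0.359518
  k=1: (−1)^2·75.8947/(12)·0.9930^3·0.1177^3 = +0.010106
d^3_{2,1}(0.236) = -0.359518 +0.010106 = -0.349413

d=-0.3494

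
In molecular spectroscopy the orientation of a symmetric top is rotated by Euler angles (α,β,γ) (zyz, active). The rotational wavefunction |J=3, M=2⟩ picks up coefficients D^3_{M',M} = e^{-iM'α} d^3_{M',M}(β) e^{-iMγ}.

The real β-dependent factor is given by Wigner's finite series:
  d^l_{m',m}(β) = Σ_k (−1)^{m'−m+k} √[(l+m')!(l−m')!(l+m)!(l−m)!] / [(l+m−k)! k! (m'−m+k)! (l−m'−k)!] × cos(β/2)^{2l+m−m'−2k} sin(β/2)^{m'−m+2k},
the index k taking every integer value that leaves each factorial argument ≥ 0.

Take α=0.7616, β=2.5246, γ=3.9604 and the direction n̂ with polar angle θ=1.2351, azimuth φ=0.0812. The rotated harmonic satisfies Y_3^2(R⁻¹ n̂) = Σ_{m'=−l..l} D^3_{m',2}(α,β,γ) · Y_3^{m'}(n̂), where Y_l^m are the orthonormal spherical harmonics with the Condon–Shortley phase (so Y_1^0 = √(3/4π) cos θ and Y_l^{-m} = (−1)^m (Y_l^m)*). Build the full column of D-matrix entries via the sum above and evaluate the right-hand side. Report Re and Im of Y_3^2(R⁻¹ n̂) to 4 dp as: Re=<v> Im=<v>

Need the full column D^3_{m',2} for m'=−3..3 at α=0.7616, β=2.5246, γ=3.9604.
cos(β/2)=0.303626, sin(β/2)=0.952791
d^3_{-3,2}: single k=5 term ⇒ +0.583988;  D = +0.465896+0.352111i
d^3_{-2,2}: k∈[4..5] ⇒ +0.379874 -0.748146 = -0.368272;  D = -0.365864+0.042044i
d^3_{-1,2}: k∈[3..4] ⇒ +0.153123 -0.753925 = -0.600802;  D = -0.384644+0.461532i
d^3_{0,2}: k∈[2..3] ⇒ +0.042258 -0.416131 = -0.373873;  D = +0.024963+0.373038i
d^3_{1,2}: k∈[1..2] ⇒ +0.007775 -0.153123 = -0.145348;  D = +0.107102+0.098262i
d^3_{2,2}: k∈[0..1] ⇒ +0.000783 -0.038577 = -0.037793;  D = +0.037786-0.000726i
d^3_{3,2}: single k=0 term ⇒ -0.006022;  D = +0.004278-0.004239i
Y_3^{m'}(θ=1.2351,φ=0.0812) and Σ D·Y over m':
  (+0.4659+0.3521i)·(+0.3408-0.0847i)  (-0.3659+0.0420i)·(+0.2962-0.0485i)  (-0.3846+0.4615i)·(-0.1391+0.0113i)  (+0.0250+0.3730i)·(-0.3021+0.0000i)  (+0.1071+0.0983i)·(+0.1391+0.0113i)  (+0.0378-0.0007i)·(+0.2962+0.0485i)  (+0.0043-0.0042i)·(-0.3408-0.0847i)
Y_3^2(R⁻¹ n̂) = +0.146225-0.052920i

Re=0.1462 Im=-0.0529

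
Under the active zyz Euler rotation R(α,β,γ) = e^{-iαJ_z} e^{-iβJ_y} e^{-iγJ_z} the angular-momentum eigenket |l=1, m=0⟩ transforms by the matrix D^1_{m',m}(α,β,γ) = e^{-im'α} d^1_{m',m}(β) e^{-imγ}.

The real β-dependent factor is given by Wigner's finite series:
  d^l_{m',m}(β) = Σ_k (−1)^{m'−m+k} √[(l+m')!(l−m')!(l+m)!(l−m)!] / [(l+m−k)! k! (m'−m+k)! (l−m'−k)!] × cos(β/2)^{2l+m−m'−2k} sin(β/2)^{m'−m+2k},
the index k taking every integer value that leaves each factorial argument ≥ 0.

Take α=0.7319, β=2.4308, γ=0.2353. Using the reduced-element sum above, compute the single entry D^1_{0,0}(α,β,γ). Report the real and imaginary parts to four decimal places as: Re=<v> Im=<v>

Re=-0.7578 Im=0.0000

Split into d^1_{0,0}(β=2.4308) × two z-phases.
With c≡cos(β/2)=0.347962 and s≡sin(β/2)=0.937509, N=[1·1·1·1]^{1/2}=1.000000
k: max(0,(0)−(0))=0 … min(1+(0),1−(0))=1
  k=0: (−1)^0·1.0000/(1)·0.3480^2·0.9375^0 = +0.121078
  k=1: (−1)^1·1.0000/(1)·0.3480^0·0.9375^2 = -0.878922
d^1_{0,0}(2.4308) = +0.121078 -0.878922 = -0.757845
Phases: e^{-i·(0)·0.7319}=+1.000000+0.000000i, e^{-i·(0)·0.2353}=+1.000000+0.000000i ⇒ D=-0.757845+0.000000i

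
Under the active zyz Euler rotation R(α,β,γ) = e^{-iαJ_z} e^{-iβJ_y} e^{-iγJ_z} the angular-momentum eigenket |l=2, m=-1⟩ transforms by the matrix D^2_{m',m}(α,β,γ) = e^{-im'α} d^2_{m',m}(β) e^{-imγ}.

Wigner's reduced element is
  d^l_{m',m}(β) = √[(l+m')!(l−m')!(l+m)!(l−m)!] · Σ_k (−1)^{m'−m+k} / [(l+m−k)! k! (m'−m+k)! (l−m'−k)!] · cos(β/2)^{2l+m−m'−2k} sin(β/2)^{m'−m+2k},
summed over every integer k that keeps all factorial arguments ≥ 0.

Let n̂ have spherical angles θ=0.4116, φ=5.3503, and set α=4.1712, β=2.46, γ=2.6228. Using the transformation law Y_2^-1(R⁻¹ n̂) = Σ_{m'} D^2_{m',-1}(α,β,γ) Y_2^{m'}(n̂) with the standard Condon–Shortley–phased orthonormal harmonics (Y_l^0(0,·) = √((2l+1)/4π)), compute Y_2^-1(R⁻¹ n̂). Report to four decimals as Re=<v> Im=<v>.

Re=-0.3746 Im=0.0114

Need the full column D^2_{m',-1} for m'=−2..2 at α=4.1712, β=2.46, γ=2.6228.
cos(β/2)=0.334238, sin(β/2)=0.942489
d^2_{-2,-1}: single k=1 term ⇒ +0.070384;  D = -0.002138-0.070351i
d^2_{-1,-1}: k∈[0..1] ⇒ +0.012480 -0.297704 = -0.285224;  D = -0.248814-0.139442i
d^2_{0,-1}: k∈[0..1] ⇒ -0.086202 +0.685425 = +0.599222;  D = -0.520376+0.297114i
d^2_{1,-1}: k∈[0..1] ⇒ +0.297704 -0.789050 = -0.491347;  D = -0.011003+0.491223i
d^2_{2,-1}: single k=0 term ⇒ -0.559647;  D = -0.473095-0.298975i
Y_2^{m'}(θ=0.4116,φ=5.3503) and Σ D·Y over m':
  (-0.0021-0.0704i)·(-0.0180+0.0592i)  (-0.2488-0.1394i)·(+0.1687+0.2276i)  (-0.5204+0.2971i)·(+0.4793+0.0000i)  (-0.0110+0.4912i)·(-0.1687+0.2276i)  (-0.4731-0.2990i)·(-0.0180-0.0592i)
Y_2^-1(R⁻¹ n̂) = -0.374585+0.011406i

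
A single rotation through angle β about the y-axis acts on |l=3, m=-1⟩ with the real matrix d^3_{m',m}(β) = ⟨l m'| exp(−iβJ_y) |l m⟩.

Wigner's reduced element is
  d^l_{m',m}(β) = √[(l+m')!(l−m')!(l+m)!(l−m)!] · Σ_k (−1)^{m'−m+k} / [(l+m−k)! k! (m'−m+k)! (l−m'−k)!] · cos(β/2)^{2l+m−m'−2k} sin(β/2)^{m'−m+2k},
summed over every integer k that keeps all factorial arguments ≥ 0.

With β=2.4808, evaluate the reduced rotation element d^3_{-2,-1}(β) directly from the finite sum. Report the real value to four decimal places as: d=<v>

d=-0.1720

d^3_{-2,-1}(β=2.4808) via Wigner's sum:
Half-angle: c=0.324418, s=0.945914. N=√(1·120·2·24)=75.894664
k: max(0,(-1)−(-2))=1 … min(3+(-1),3−(-2))=2
  k=1: (−1)^0·75.8947/(24)·0.3244^5·0.9459^1 = +0.010749
  k=2: (−1)^1·75.8947/(12)·0.3244^3·0.9459^3 = -0.182768
d^3_{-2,-1}(2.4808) = +0.010749 -0.182768 = -0.172018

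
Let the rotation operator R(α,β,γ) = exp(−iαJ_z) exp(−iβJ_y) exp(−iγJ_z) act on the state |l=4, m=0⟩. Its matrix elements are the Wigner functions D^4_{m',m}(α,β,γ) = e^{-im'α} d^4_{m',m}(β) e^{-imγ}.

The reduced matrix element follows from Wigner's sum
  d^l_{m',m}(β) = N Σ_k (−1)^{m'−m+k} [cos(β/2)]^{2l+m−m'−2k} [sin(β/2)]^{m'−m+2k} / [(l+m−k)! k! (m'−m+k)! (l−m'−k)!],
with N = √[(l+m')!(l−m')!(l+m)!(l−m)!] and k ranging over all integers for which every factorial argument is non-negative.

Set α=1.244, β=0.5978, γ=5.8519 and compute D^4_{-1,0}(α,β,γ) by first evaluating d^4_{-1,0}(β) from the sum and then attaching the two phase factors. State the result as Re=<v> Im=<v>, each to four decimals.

Re=0.1488 Im=0.4391

D^4_{-1,0}(1.244,0.5978,5.8519) = e^{-i·-1·1.244}·d^4_{-1,0}(0.5978)·e^{-i·0·5.8519}. Compute d first:
With c≡cos(β/2)=0.955661 and s≡sin(β/2)=0.294469, N=[6·120·24·24]^{1/2}=643.987578
The bounds max(0,m−m')=1 and min(l+m,l−m')=4 give 4 terms
  k=1: (−1)^0·643.9876/(144)·0.9557^7·0.2945^1 = +0.958698
  k=2: (−1)^1·643.9876/(24)·0.9557^5·0.2945^3 = -0.546141
  k=3: (−1)^2·643.9876/(24)·0.9557^3·0.2945^5 = +0.051853
  k=4: (−1)^3·643.9876/(144)·0.9557^1·0.2945^7 = -0.000821
d^4_{-1,0}(0.5978) = +0.958698 -0.546141 +0.051853 -0.000821 = +0.463590
Attach z-rotation phases: D = e^{-i(-1)(1.244)}·(+0.463590)·e^{-i(0)(5.8519)} = +0.148817+0.439054i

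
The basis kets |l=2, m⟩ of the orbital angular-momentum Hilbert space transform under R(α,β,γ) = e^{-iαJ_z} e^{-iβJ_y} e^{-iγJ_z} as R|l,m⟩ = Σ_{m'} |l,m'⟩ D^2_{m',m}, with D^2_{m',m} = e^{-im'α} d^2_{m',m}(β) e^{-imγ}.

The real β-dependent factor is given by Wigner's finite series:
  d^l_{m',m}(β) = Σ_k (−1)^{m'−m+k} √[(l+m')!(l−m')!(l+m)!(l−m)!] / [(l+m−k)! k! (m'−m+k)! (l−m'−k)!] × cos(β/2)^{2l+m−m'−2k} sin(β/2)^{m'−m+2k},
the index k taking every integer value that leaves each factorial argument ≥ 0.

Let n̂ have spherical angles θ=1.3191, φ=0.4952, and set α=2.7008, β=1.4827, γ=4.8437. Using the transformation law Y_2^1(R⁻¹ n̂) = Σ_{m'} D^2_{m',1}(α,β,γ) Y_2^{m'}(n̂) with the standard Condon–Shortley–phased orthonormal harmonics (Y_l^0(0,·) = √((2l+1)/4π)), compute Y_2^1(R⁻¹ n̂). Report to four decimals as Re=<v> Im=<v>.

Need the full column D^2_{m',1} for m'=−2..2 at α=2.7008, β=1.4827, γ=4.8437.
cos(β/2)=0.737558, sin(β/2)=0.675284
d^2_{-2,1}: single k=3 term ⇒ +0.454240;  D = +0.385363+0.240477i
d^2_{-1,1}: k∈[2..3] ⇒ +0.744194 -0.207944 = +0.536250;  D = -0.290327-0.450860i
d^2_{0,1}: k∈[1..2] ⇒ +0.663667 -0.556329 = +0.107338;  D = +0.014054+0.106414i
d^2_{1,1}: k∈[0..1] ⇒ +0.295926 -0.744194 = -0.448268;  D = -0.136527+0.426971i
d^2_{2,1}: single k=0 term ⇒ -0.541882;  D = +0.369476-0.396387i
Y_2^{m'}(θ=1.3191,φ=0.4952) and Σ D·Y over m':
  (+0.3854+0.2405i)·(+0.1987-0.3030i)  (-0.2903-0.4509i)·(+0.1640-0.0885i)  (+0.0141+0.1064i)·(-0.2567+0.0000i)  (-0.1365+0.4270i)·(-0.1640-0.0885i)  (+0.3695-0.3964i)·(+0.1987+0.3030i)
Y_2^1(R⁻¹ n̂) = +0.311991-0.169233i

Re=0.3120 Im=-0.1692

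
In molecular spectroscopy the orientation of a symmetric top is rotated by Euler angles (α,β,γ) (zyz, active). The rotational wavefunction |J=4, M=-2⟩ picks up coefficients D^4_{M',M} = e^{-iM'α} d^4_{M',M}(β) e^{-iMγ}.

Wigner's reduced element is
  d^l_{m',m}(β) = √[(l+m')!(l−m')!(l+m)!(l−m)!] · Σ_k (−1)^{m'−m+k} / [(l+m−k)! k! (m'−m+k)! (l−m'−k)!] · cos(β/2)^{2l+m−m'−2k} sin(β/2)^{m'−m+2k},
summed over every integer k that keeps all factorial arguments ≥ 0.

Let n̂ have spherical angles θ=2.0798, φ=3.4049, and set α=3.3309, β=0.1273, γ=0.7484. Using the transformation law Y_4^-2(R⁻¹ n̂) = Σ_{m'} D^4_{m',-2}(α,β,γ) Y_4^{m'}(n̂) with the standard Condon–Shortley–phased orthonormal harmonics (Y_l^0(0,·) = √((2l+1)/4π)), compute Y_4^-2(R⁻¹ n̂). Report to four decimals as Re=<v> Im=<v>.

Re=-0.0017 Im=-0.0076

Need the full column D^4_{m',-2} for m'=−4..4 at α=3.3309, β=0.1273, γ=0.7484.
cos(β/2)=0.997975, sin(β/2)=0.063607
d^4_{-4,-2}: single k=2 term ⇒ +0.021150;  D = -0.013352+0.016402i
d^4_{-3,-2}: k∈[1..2] ⇒ +0.234643 -0.002860 = +0.231783;  D = +0.109885-0.204080i
d^4_{-2,-2}: k∈[0..2] ⇒ +0.983915 -0.047963 +0.000244 = +0.936195;  D = -0.280792+0.893094i
d^4_{-1,-2}: k∈[0..2] ⇒ -0.266060 +0.005404 -0.000015 = -0.260670;  D = -0.029992+0.258939i
d^4_{0,-2}: k∈[0..2] ⇒ +0.037918 -0.000411 +0.000001 = +0.037508;  D = +0.002773+0.037406i
d^4_{1,-2}: k∈[0..2] ⇒ -0.003603 +0.000022 -0.000000 = -0.003581;  D = +0.000932+0.003457i
d^4_{2,-2}: k∈[0..2] ⇒ +0.000244 -0.000001 +0.000000 = +0.000243;  D = +0.000106+0.000218i
d^4_{3,-2}: k∈[0..1] ⇒ -0.000012 +0.000000 = -0.000012;  D = +0.000007+0.000009i
d^4_{4,-2}: single k=0 term ⇒ +0.000000;  D = +0.000000+0.000000i
Y_4^{m'}(θ=2.0798,φ=3.4049) and Σ D·Y over m':
  (-0.0134+0.0164i)·(+0.1273-0.2236i)  (+0.1099-0.2041i)·(+0.2859-0.2885i)  (-0.2808+0.8931i)·(+0.1460-0.0849i)  (-0.0300+0.2589i)·(-0.2600+0.0701i)  (+0.0028+0.0374i)·(-0.2275+0.0000i)  (+0.0009+0.0035i)·(+0.2600+0.0701i)  (+0.0001+0.0002i)·(+0.1460+0.0849i)  (+0.0000+0.0000i)·(-0.2859-0.2885i)  (+0.0000+0.0000i)·(+0.1273+0.2236i)
Y_4^-2(R⁻¹ n̂) = -0.001653-0.007632i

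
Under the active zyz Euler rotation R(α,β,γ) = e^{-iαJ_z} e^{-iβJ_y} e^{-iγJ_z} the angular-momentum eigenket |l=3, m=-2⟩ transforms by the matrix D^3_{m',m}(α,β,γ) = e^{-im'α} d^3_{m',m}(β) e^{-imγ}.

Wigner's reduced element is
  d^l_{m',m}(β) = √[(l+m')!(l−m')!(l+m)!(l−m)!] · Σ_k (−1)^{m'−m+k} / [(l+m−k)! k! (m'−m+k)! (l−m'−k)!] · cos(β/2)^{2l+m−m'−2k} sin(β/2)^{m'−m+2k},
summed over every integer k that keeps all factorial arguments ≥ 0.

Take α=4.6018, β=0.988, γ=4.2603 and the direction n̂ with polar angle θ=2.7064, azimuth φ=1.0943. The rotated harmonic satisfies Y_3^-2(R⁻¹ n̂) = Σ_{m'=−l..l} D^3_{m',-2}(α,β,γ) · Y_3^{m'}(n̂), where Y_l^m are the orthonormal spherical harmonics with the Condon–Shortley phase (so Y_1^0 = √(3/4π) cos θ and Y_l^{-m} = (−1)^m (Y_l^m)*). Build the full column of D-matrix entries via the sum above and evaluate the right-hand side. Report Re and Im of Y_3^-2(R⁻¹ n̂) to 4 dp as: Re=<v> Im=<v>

Need the full column D^3_{m',-2} for m'=−3..3 at α=4.6018, β=0.988, γ=4.2603.
cos(β/2)=0.880443, sin(β/2)=0.474151
d^3_{-3,-2}: single k=1 term ⇒ +0.614469;  D = -0.580340-0.201932i
d^3_{-2,-2}: k∈[0..1] ⇒ +0.465810 -0.675476 = -0.209666;  D = -0.090336+0.189207i
d^3_{-1,-2}: k∈[0..1] ⇒ -0.793276 +0.460135 = -0.333140;  D = -0.282955-0.175837i
d^3_{0,-2}: k∈[0..1] ⇒ +0.739947 -0.214601 = +0.525346;  D = -0.324838+0.412878i
d^3_{1,-2}: k∈[0..1] ⇒ -0.460135 +0.066725 = -0.393410;  D = +0.280452+0.275895i
d^3_{2,-2}: k∈[0..1] ⇒ +0.195903 -0.011363 = +0.184540;  D = +0.143144-0.116467i
d^3_{3,-2}: single k=0 term ⇒ -0.051685;  D = -0.027996-0.043446i
Y_3^{m'}(θ=2.7064,φ=1.0943) and Σ D·Y over m':
  (-0.5803-0.2019i)·(-0.0310+0.0044i)  (-0.0903+0.1892i)·(+0.0954+0.1343i)  (-0.2830-0.1758i)·(+0.1944-0.3767i)  (-0.3248+0.4129i)·(-0.3761+0.0000i)  (+0.2805+0.2759i)·(-0.1944-0.3767i)  (+0.1431-0.1165i)·(+0.0954-0.1343i)  (-0.0280-0.0434i)·(+0.0310+0.0044i)
Y_3^-2(R⁻¹ n̂) = +0.032478-0.264340i

Re=0.0325 Im=-0.2643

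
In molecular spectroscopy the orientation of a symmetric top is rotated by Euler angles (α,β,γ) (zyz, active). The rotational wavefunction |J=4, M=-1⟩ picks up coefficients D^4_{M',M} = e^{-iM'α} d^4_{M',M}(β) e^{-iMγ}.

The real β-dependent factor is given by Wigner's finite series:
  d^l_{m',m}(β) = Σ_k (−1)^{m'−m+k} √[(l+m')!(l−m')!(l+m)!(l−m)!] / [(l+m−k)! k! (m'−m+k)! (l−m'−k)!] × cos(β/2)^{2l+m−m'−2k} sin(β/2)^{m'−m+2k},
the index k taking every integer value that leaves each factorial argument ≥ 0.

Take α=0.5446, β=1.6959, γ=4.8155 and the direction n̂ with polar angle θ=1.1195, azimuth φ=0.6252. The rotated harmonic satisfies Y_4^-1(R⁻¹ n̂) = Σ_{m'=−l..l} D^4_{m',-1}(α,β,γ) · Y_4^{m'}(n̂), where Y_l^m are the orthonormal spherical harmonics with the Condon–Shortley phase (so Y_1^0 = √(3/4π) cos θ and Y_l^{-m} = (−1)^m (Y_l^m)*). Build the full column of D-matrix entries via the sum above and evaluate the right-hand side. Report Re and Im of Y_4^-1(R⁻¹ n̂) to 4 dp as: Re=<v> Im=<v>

Re=-0.0956 Im=0.3985

Need the full column D^4_{m',-1} for m'=−4..4 at α=0.5446, β=1.6959, γ=4.8155.
cos(β/2)=0.661522, sin(β/2)=0.749926
d^4_{-4,-1}: single k=3 term ⇒ +0.399825;  D = +0.303026+0.260836i
d^4_{-3,-1}: k∈[2..3] ⇒ +0.374087 -0.801252 = -0.427165;  D = -0.421285-0.070633i
d^4_{-2,-1}: k∈[1..3] ⇒ +0.176386 -1.133398 +0.971045 = +0.014033;  D = +0.013040-0.005185i
d^4_{-1,-1}: k∈[0..3] ⇒ +0.036674 -0.706957 +1.817069 -0.778392 = +0.368393;  D = +0.222275-0.293781i
d^4_{0,-1}: k∈[0..3] ⇒ -0.185927 +1.433647 -1.842428 +0.394628 = -0.200080;  D = -0.020594+0.199018i
d^4_{1,-1}: k∈[0..3] ⇒ +0.471305 -1.817069 +1.167588 -0.100034 = -0.278210;  D = +0.118875+0.251534i
d^4_{2,-1}: k∈[0..2] ⇒ -0.755598 +1.456567 -0.374377 = +0.326592;  D = -0.272337-0.180264i
d^4_{3,-1}: k∈[0..1] ⇒ +0.801252 -0.617830 = +0.183423;  D = -0.183275-0.007355i
d^4_{4,-1}: single k=0 term ⇒ -0.513829;  D = +0.449816-0.248366i
Y_4^{m'}(θ=1.1195,φ=0.6252) and Σ D·Y over m':
  (+0.3030+0.2608i)·(-0.2326-0.1735i)  (-0.4213-0.0706i)·(-0.1194-0.3795i)  (+0.0130-0.0052i)·(+0.0283-0.0852i)  (+0.2223-0.2938i)·(-0.2512+0.1813i)  (-0.0206+0.1990i)·(-0.1523+0.0000i)  (+0.1189+0.2515i)·(+0.2512+0.1813i)  (-0.2723-0.1803i)·(+0.0283+0.0852i)  (-0.1833-0.0074i)·(+0.1194-0.3795i)  (+0.4498-0.2484i)·(-0.2326+0.1735i)
Y_4^-1(R⁻¹ n̂) = -0.095558+0.398482i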